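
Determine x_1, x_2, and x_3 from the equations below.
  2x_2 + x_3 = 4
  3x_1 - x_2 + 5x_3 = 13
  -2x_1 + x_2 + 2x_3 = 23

x_1 = -6, x_2 = -1, x_3 = 6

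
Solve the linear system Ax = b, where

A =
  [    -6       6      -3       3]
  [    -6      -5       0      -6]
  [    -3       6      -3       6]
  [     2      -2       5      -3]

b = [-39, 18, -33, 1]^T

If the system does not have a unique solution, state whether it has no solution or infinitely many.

Row-reduce the augmented matrix:
R1 ← R1 / (-6).
R2 ← R2 + 6·R1.
R3 ← R3 + 3·R1.
R4 ← R4 − 2·R1.
R2 ← R2 / (-11).
R1 ← R1 + 1·R2.
R3 ← R3 − 3·R2.
R3 ← R3 / (-15/22).
R1 ← R1 − 5/22·R3.
R2 ← R2 + 3/11·R3.
R4 ← R4 − 4·R3.
R4 ← R4 / (10).
R1 ← R1 − 1·R4.
R3 ← R3 + 3·R4.
Reading off the reduced rows gives x_1 = 2, x_2 = -6, x_3 = -3, x_4 = 0.

x_1 = 2, x_2 = -6, x_3 = -3, x_4 = 0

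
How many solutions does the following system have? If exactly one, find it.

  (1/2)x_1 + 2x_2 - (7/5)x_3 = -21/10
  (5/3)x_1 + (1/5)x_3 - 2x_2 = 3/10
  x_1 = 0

x_1 = 0, x_2 = 0, x_3 = 3/2

Row-reduce the augmented matrix:
R1 ← R1 / (1/2).
R2 ← R2 − 5/3·R1.
R3 ← R3 − 1·R1.
R2 ← R2 / (-26/3).
R1 ← R1 − 4·R2.
R3 ← R3 + 4·R2.
R3 ← R3 / (36/65).
R1 ← R1 + 36/65·R3.
R2 ← R2 + 73/130·R3.
Reading off the reduced rows gives x_1 = 0, x_2 = 0, x_3 = 3/2.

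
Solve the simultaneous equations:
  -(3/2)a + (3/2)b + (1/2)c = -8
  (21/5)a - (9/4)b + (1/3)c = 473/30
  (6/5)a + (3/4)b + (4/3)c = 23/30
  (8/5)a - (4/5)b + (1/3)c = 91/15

no solution

Row-reduce:
R1 ← R1 / (-3/2).
R2 ← R2 − 21/5·R1.
R3 ← R3 − 6/5·R1.
R4 ← R4 − 8/5·R1.
R2 ← R2 / (39/20).
R1 ← R1 + 1·R2.
R3 ← R3 − 39/20·R2.
R4 ← R4 − 4/5·R2.
Swap R3 and R4.
R3 ← R3 / (7/45).
R1 ← R1 − 5/9·R3.
R2 ← R2 − 8/9·R3.
Row 4 reduces to 0 = 1, a contradiction. The system is inconsistent.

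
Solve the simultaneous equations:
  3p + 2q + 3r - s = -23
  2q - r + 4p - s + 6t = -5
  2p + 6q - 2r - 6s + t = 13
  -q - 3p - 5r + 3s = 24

infinitely many solutions

Row-reduce:
R1 ← R1 / (3).
R2 ← R2 − 4·R1.
R3 ← R3 − 2·R1.
R4 ← R4 + 3·R1.
R2 ← R2 / (-2/3).
R1 ← R1 − 2/3·R2.
R3 ← R3 − 14/3·R2.
R4 ← R4 − 1·R2.
R3 ← R3 / (-39).
R1 ← R1 + 4·R3.
R2 ← R2 − 15/2·R3.
R4 ← R4 + 19/2·R3.
R4 ← R4 / (42/13).
R1 ← R1 − 4/13·R4.
R2 ← R2 + 14/13·R4.
R3 ← R3 − 1/13·R4.
Rank is 4 with 5 unknowns, leaving t free.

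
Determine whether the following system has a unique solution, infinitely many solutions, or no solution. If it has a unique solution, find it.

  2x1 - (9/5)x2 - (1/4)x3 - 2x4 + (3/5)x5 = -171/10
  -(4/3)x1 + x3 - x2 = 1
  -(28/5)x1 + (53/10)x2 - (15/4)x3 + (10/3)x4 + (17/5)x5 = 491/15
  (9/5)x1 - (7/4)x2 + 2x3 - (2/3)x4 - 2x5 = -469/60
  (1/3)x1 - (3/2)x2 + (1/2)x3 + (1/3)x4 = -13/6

Row-reduce:
R1 ← R1 / (2).
R2 ← R2 + 4/3·R1.
R3 ← R3 + 28/5·R1.
R4 ← R4 − 9/5·R1.
R5 ← R5 − 1/3·R1.
R2 ← R2 / (-11/5).
R1 ← R1 + 9/10·R2.
R3 ← R3 − 13/50·R2.
R4 ← R4 + 13/100·R2.
R5 ← R5 + 6/5·R2.
R3 ← R3 / (-718/165).
R1 ← R1 + 41/88·R3.
R2 ← R2 + 25/66·R3.
R4 ← R4 − 359/165·R3.
R5 ← R5 − 23/264·R3.
Swap R4 and R5.
R4 ← R4 / (483/359).
R1 ← R1 + 70/359·R4.
R2 ← R2 − 880/1077·R4.
R3 ← R3 − 200/359·R4.
Rank is 4 with 5 unknowns, leaving x5 free.

infinitely many solutions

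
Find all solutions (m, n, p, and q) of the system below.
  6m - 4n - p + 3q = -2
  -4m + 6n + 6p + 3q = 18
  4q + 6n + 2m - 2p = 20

infinitely many solutions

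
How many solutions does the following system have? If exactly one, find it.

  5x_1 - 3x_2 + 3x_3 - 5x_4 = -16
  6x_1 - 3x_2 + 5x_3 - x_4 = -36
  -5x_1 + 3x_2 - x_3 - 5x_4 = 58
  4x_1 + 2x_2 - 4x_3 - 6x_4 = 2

x_1 = -6, x_2 = 3, x_3 = 1, x_4 = -4

Row-reduce the augmented matrix:
R1 ← R1 / (5).
R2 ← R2 − 6·R1.
R3 ← R3 + 5·R1.
R4 ← R4 − 4·R1.
R2 ← R2 / (3/5).
R1 ← R1 + 3/5·R2.
R4 ← R4 − 22/5·R2.
R3 ← R3 / (2).
R1 ← R1 − 2·R3.
R2 ← R2 − 7/3·R3.
R4 ← R4 + 50/3·R3.
R4 ← R4 / (-122).
R1 ← R1 − 14·R4.
R2 ← R2 − 20·R4.
R3 ← R3 + 5·R4.
Reading off the reduced rows gives x_1 = -6, x_2 = 3, x_3 = 1, x_4 = -4.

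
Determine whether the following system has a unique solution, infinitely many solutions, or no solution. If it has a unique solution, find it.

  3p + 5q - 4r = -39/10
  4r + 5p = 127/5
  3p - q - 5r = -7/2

Row-reduce the augmented matrix:
R1 ← R1 / (3).
R2 ← R2 − 5·R1.
R3 ← R3 − 3·R1.
R2 ← R2 / (-25/3).
R1 ← R1 − 5/3·R2.
R3 ← R3 + 6·R2.
R3 ← R3 / (-217/25).
R1 ← R1 − 4/5·R3.
R2 ← R2 + 32/25·R3.
Reading off the reduced rows gives p = 3, q = -1/2, r = 13/5.

p = 3, q = -1/2, r = 13/5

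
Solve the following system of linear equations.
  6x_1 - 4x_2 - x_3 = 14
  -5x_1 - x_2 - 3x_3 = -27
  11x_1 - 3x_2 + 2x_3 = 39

Row-reduce:
R1 ← R1 / (6).
R2 ← R2 + 5·R1.
R3 ← R3 − 11·R1.
R2 ← R2 / (-13/3).
R1 ← R1 + 2/3·R2.
R3 ← R3 − 13/3·R2.
Row 3 reduces to 0 = -2, a contradiction. The system is inconsistent.

no solution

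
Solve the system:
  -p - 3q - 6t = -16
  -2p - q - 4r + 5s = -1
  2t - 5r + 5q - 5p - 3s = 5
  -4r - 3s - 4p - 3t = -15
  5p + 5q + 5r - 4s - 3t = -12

p = -5, q = 1, r = 5, s = 2, t = 3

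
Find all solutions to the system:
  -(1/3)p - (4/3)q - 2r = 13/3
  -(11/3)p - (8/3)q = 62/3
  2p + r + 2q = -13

no solution

Row-reduce:
R1 ← R1 / (-1/3).
R2 ← R2 + 11/3·R1.
R3 ← R3 − 2·R1.
R2 ← R2 / (12).
R1 ← R1 − 4·R2.
R3 ← R3 + 6·R2.
Row 3 reduces to 0 = -1/2, a contradiction. The system is inconsistent.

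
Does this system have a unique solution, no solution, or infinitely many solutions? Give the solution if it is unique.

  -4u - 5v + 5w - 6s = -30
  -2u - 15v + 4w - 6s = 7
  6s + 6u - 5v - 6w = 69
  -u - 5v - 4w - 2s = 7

Row-reduce:
R1 ← R1 / (-4).
R2 ← R2 + 2·R1.
R3 ← R3 − 6·R1.
R4 ← R4 + 1·R1.
R2 ← R2 / (-25/2).
R1 ← R1 − 5/4·R2.
R3 ← R3 + 25/2·R2.
R4 ← R4 + 15/4·R2.
Swap R3 and R4.
R3 ← R3 / (-57/10).
R1 ← R1 + 11/10·R3.
R2 ← R2 + 3/25·R3.
Row 4 reduces to 0 = 2, a contradiction. The system is inconsistent.

no solution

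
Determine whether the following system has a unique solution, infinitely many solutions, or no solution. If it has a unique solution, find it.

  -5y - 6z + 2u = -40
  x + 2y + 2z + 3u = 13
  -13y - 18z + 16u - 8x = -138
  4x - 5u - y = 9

Row-reduce:
Swap R1 and R2.
R3 ← R3 + 8·R1.
R4 ← R4 − 4·R1.
R2 ← R2 / (-5).
R1 ← R1 − 2·R2.
R3 ← R3 − 3·R2.
R4 ← R4 + 9·R2.
R3 ← R3 / (-28/5).
R1 ← R1 + 2/5·R3.
R2 ← R2 − 6/5·R3.
R4 ← R4 − 14/5·R3.
Rank is 3 with 4 unknowns, leaving u free.

infinitely many solutions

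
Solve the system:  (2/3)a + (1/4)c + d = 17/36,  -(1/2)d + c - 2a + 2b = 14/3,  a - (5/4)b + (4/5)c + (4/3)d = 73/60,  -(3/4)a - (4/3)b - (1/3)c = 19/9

Row-reduce the augmented matrix:
R1 ← R1 / (2/3).
R2 ← R2 + 2·R1.
R3 ← R3 − 1·R1.
R4 ← R4 + 3/4·R1.
R2 ← R2 / (2).
R3 ← R3 + 5/4·R2.
R4 ← R4 + 4/3·R2.
R3 ← R3 / (243/160).
R1 ← R1 − 3/8·R3.
R2 ← R2 − 7/8·R3.
R4 ← R4 − 107/96·R3.
R4 ← R4 / (61841/34992).
R1 ← R1 − 1123/972·R4.
R2 ← R2 − 325/729·R4.
R3 ← R3 − 670/729·R4.
Reading off the reduced rows gives a = -8/3, b = -1/3, c = 1, d = 2.

a = -8/3, b = -1/3, c = 1, d = 2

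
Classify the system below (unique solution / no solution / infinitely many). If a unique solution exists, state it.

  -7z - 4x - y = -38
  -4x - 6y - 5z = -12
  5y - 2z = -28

Row-reduce:
R1 ← R1 / (-4).
R2 ← R2 + 4·R1.
R2 ← R2 / (-5).
R1 ← R1 − 1/4·R2.
R3 ← R3 − 5·R2.
Row 3 reduces to 0 = -2, a contradiction. The system is inconsistent.

no solution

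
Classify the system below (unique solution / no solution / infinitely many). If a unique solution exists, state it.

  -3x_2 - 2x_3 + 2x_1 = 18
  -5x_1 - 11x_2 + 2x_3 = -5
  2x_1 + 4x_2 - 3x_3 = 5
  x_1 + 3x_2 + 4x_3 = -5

x_1 = 5, x_2 = -2, x_3 = -1

Row-reduce the augmented matrix:
R1 ← R1 / (2).
R2 ← R2 + 5·R1.
R3 ← R3 − 2·R1.
R4 ← R4 − 1·R1.
R2 ← R2 / (-37/2).
R1 ← R1 + 3/2·R2.
R3 ← R3 − 7·R2.
R4 ← R4 − 9/2·R2.
R3 ← R3 / (-79/37).
R1 ← R1 + 28/37·R3.
R2 ← R2 − 6/37·R3.
R4 ← R4 − 158/37·R3.
R4 reduces to 0 = 0, so the extra equation is consistent.
Reading off the reduced rows gives x_1 = 5, x_2 = -2, x_3 = -1.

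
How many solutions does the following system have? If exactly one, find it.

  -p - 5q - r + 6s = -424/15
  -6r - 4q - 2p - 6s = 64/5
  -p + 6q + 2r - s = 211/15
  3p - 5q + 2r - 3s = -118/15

Row-reduce the augmented matrix:
R1 ← R1 / (-1).
R2 ← R2 + 2·R1.
R3 ← R3 + 1·R1.
R4 ← R4 − 3·R1.
R2 ← R2 / (6).
R1 ← R1 − 5·R2.
R3 ← R3 − 11·R2.
R4 ← R4 + 20·R2.
R3 ← R3 / (31/3).
R1 ← R1 − 13/3·R3.
R2 ← R2 + 2/3·R3.
R4 ← R4 + 43/3·R3.
R4 ← R4 / (-277/31).
R1 ← R1 + 59/31·R4.
R2 ← R2 + 41/31·R4.
R3 ← R3 − 78/31·R4.
Reading off the reduced rows gives p = 8/5, q = 3, r = -7/3, s = -7/3.

p = 8/5, q = 3, r = -7/3, s = -7/3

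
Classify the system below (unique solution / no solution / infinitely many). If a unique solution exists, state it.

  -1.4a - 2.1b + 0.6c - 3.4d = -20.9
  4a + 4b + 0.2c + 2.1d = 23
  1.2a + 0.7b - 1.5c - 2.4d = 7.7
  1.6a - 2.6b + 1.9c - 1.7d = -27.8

a = 0, b = 5, c = -6, d = 2

Row-reduce the augmented matrix:
R1 ← R1 / (-7/5).
R2 ← R2 − 4·R1.
R3 ← R3 − 6/5·R1.
R4 ← R4 − 8/5·R1.
R2 ← R2 / (-2).
R1 ← R1 − 3/2·R2.
R3 ← R3 + 11/10·R2.
R4 ← R4 + 5·R2.
R3 ← R3 / (-1427/700).
R1 ← R1 − 141/140·R3.
R2 ← R2 + 67/70·R3.
R4 ← R4 + 11/5·R3.
R4 ← R4 / (418557/28540).
R1 ← R1 + 21911/5708·R4.
R2 ← R2 − 12375/2854·R4.
R3 ← R3 − 1577/2854·R4.
Reading off the reduced rows gives a = 0, b = 5, c = -6, d = 2.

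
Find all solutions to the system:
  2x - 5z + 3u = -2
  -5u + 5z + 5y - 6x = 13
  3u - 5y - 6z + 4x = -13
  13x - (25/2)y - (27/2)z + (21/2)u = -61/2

no solution

Row-reduce:
R1 ← R1 / (2).
R2 ← R2 + 6·R1.
R3 ← R3 − 4·R1.
R4 ← R4 − 13·R1.
R2 ← R2 / (5).
R3 ← R3 + 5·R2.
R4 ← R4 + 25/2·R2.
R3 ← R3 / (-6).
R1 ← R1 + 5/2·R3.
R2 ← R2 + 2·R3.
R4 ← R4 + 6·R3.
Row 4 reduces to 0 = 2, a contradiction. The system is inconsistent.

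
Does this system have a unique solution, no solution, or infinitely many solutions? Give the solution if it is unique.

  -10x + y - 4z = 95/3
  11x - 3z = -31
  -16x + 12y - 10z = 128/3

x = -3, y = -1, z = -2/3

Row-reduce the augmented matrix:
R1 ← R1 / (-10).
R2 ← R2 − 11·R1.
R3 ← R3 + 16·R1.
R2 ← R2 / (11/10).
R1 ← R1 + 1/10·R2.
R3 ← R3 − 52/5·R2.
R3 ← R3 / (730/11).
R1 ← R1 + 3/11·R3.
R2 ← R2 + 74/11·R3.
Reading off the reduced rows gives x = -3, y = -1, z = -2/3.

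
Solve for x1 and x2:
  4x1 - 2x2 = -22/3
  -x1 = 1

Row-reduce the augmented matrix:
R1 ← R1 / (4).
R2 ← R2 + 1·R1.
R2 ← R2 / (-1/2).
R1 ← R1 + 1/2·R2.
Reading off the reduced rows gives x1 = -1, x2 = 5/3.

x1 = -1, x2 = 5/3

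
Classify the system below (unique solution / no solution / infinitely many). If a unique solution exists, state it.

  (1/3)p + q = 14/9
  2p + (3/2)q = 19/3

p = 8/3, q = 2/3

From equation 1: q = 14/9 − 1/3·p.
Substitute into equation 2 and solve: p = 8/3.
Then q = 2/3.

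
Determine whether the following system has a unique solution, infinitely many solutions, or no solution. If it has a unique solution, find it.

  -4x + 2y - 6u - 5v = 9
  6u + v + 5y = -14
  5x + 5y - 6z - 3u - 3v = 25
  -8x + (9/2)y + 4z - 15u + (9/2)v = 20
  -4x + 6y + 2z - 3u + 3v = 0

Row-reduce:
R1 ← R1 / (-4).
R3 ← R3 − 5·R1.
R4 ← R4 + 8·R1.
R5 ← R5 + 4·R1.
R2 ← R2 / (5).
R1 ← R1 + 1/2·R2.
R3 ← R3 − 15/2·R2.
R4 ← R4 − 1/2·R2.
R5 ← R5 − 4·R2.
R3 ← R3 / (-6).
R4 ← R4 − 4·R3.
R5 ← R5 − 2·R3.
R4 ← R4 / (-83/5).
R1 ← R1 − 21/10·R4.
R2 ← R2 − 6/5·R4.
R3 ← R3 − 13/4·R4.
R5 ← R5 + 83/10·R4.
Row 5 reduces to 0 = 1/2, a contradiction. The system is inconsistent.

no solution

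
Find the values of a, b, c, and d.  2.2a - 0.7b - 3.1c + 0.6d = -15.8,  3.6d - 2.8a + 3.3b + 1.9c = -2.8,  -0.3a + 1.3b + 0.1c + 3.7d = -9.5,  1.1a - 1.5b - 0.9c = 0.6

a = -6, b = -6, c = 2, d = -1

Row-reduce the augmented matrix:
R1 ← R1 / (11/5).
R2 ← R2 + 14/5·R1.
R3 ← R3 + 3/10·R1.
R4 ← R4 − 11/10·R1.
R2 ← R2 / (53/22).
R1 ← R1 + 7/22·R2.
R3 ← R3 − 53/44·R2.
R4 ← R4 + 23/20·R2.
R3 ← R3 / (7/10).
R1 ← R1 + 89/53·R3.
R2 ← R2 + 45/53·R3.
R4 ← R4 + 173/530·R3.
R4 ← R4 / (9383/3710).
R1 ← R1 − 1739/371·R4.
R2 ← R2 − 1392/371·R4.
R3 ← R3 − 16/7·R4.
Reading off the reduced rows gives a = -6, b = -6, c = 2, d = -1.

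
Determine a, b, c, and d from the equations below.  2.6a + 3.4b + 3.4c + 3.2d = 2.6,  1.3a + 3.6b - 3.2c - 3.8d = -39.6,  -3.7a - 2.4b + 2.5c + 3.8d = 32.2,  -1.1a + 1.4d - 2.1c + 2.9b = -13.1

Row-reduce the augmented matrix:
R1 ← R1 / (13/5).
R2 ← R2 − 13/10·R1.
R3 ← R3 + 37/10·R1.
R4 ← R4 + 11/10·R1.
R2 ← R2 / (19/10).
R1 ← R1 − 17/13·R2.
R3 ← R3 − 317/130·R2.
R4 ← R4 − 282/65·R2.
R3 ← R3 / (33659/2470).
R1 ← R1 − 1156/247·R3.
R2 ← R2 + 49/19·R3.
R4 ← R4 − 13001/1235·R3.
R4 ← R4 / (551497/168295).
R1 ← R1 + 10162/33659·R4.
R2 ← R2 − 1698/33659·R4.
R3 ← R3 − 37752/33659·R4.
Reading off the reduced rows gives a = 0, b = -5, c = 2, d = 4.

a = 0, b = -5, c = 2, d = 4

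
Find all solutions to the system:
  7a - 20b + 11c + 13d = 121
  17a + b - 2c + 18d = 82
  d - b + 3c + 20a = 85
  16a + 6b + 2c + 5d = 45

a = 4, b = -4, c = 0, d = 1

Row-reduce the augmented matrix:
R1 ← R1 / (7).
R2 ← R2 − 17·R1.
R3 ← R3 − 20·R1.
R4 ← R4 − 16·R1.
R2 ← R2 / (347/7).
R1 ← R1 + 20/7·R2.
R3 ← R3 − 393/7·R2.
R4 ← R4 − 362/7·R2.
R3 ← R3 / (1420/347).
R1 ← R1 + 29/347·R3.
R2 ← R2 + 201/347·R3.
R4 ← R4 − 2364/347·R3.
R4 ← R4 / (8529/355).
R1 ← R1 − 231/355·R4.
R2 ← R2 + 1141/355·R4.
R3 ← R3 + 1802/355·R4.
Reading off the reduced rows gives a = 4, b = -4, c = 0, d = 1.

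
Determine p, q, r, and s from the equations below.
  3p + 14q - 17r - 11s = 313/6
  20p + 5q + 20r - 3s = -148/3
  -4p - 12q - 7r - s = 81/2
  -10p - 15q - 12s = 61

p = 0, q = -5/3, r = -5/2, s = -3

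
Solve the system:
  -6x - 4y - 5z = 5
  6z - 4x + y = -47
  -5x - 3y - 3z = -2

Row-reduce the augmented matrix:
R1 ← R1 / (-6).
R2 ← R2 + 4·R1.
R3 ← R3 + 5·R1.
R2 ← R2 / (11/3).
R1 ← R1 − 2/3·R2.
R3 ← R3 − 1/3·R2.
R3 ← R3 / (7/22).
R1 ← R1 + 19/22·R3.
R2 ← R2 − 28/11·R3.
Reading off the reduced rows gives x = 4, y = -1, z = -5.

x = 4, y = -1, z = -5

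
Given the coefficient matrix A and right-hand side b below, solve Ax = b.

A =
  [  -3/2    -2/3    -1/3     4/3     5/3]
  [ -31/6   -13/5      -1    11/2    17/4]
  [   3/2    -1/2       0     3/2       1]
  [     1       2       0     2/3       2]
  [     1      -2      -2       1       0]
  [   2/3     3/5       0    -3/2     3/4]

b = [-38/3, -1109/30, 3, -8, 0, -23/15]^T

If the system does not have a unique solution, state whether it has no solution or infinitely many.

no solution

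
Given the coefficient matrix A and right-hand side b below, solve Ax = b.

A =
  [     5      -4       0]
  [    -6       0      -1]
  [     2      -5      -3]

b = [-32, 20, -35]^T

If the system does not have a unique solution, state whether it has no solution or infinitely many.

Row-reduce the augmented matrix:
R1 ← R1 / (5).
R2 ← R2 + 6·R1.
R3 ← R3 − 2·R1.
R2 ← R2 / (-24/5).
R1 ← R1 + 4/5·R2.
R3 ← R3 + 17/5·R2.
R3 ← R3 / (-55/24).
R1 ← R1 − 1/6·R3.
R2 ← R2 − 5/24·R3.
Reading off the reduced rows gives x_1 = -4, x_2 = 3, x_3 = 4.

x_1 = -4, x_2 = 3, x_3 = 4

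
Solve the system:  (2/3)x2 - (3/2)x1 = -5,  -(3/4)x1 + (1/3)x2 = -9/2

no solution

Row-reduce:
R1 ← R1 / (-3/2).
R2 ← R2 + 3/4·R1.
Row 2 reduces to 0 = -2, a contradiction. The system is inconsistent.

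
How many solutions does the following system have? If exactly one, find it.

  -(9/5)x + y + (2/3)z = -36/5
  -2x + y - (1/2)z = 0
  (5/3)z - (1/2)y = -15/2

Row-reduce the augmented matrix:
R1 ← R1 / (-9/5).
R2 ← R2 + 2·R1.
R2 ← R2 / (-1/9).
R1 ← R1 + 5/9·R2.
R3 ← R3 + 1/2·R2.
R3 ← R3 / (29/4).
R1 ← R1 − 35/6·R3.
R2 ← R2 − 67/6·R3.
Reading off the reduced rows gives x = -1, y = -5, z = -6.

x = -1, y = -5, z = -6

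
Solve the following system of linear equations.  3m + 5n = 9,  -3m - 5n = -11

no solution

Row-reduce:
R1 ← R1 / (3).
R2 ← R2 + 3·R1.
Row 2 reduces to 0 = -2, a contradiction. The system is inconsistent.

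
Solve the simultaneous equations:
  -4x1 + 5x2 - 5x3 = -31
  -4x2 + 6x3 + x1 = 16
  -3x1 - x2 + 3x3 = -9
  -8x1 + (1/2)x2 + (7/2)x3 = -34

Row-reduce:
R1 ← R1 / (-4).
R2 ← R2 − 1·R1.
R3 ← R3 + 3·R1.
R4 ← R4 + 8·R1.
R2 ← R2 / (-11/4).
R1 ← R1 + 5/4·R2.
R3 ← R3 + 19/4·R2.
R4 ← R4 + 19/2·R2.
R3 ← R3 / (-16/11).
R1 ← R1 + 10/11·R3.
R2 ← R2 + 19/11·R3.
R4 ← R4 + 32/11·R3.
Row 4 reduces to 0 = -1/2, a contradiction. The system is inconsistent.

no solution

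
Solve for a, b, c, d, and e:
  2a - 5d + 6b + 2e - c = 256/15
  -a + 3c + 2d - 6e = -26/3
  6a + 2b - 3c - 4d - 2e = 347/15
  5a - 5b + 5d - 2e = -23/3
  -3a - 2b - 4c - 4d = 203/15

a = 1, b = 2/5, c = -2, d = -7/3, e = -1/2

Row-reduce the augmented matrix:
R1 ← R1 / (2).
R2 ← R2 + 1·R1.
R3 ← R3 − 6·R1.
R4 ← R4 − 5·R1.
R5 ← R5 + 3·R1.
R2 ← R2 / (3).
R1 ← R1 − 3·R2.
R3 ← R3 + 16·R2.
R4 ← R4 + 20·R2.
R5 ← R5 − 7·R2.
R3 ← R3 / (40/3).
R1 ← R1 + 3·R3.
R2 ← R2 − 5/6·R3.
R4 ← R4 − 115/6·R3.
R5 ← R5 + 34/3·R3.
R4 ← R4 / (35/16).
R1 ← R1 + 1/8·R4.
R2 ← R2 + 11/16·R4.
R3 ← R3 − 5/8·R4.
R5 ← R5 + 13/4·R4.
R5 ← R5 / (-24/35).
R1 ← R1 + 44/35·R5.
R2 ← R2 − 122/35·R5.
R3 ← R3 + 186/35·R5.
R4 ← R4 − 152/35·R5.
Reading off the reduced rows gives a = 1, b = 2/5, c = -2, d = -7/3, e = -1/2.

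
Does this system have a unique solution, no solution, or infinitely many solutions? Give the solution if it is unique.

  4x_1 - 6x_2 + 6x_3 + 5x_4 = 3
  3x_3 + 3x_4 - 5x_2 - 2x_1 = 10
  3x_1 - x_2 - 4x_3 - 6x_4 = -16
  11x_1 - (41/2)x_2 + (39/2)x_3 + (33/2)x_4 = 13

no solution

Row-reduce:
R1 ← R1 / (4).
R2 ← R2 + 2·R1.
R3 ← R3 − 3·R1.
R4 ← R4 − 11·R1.
R2 ← R2 / (-8).
R1 ← R1 + 3/2·R2.
R3 ← R3 − 7/2·R2.
R4 ← R4 + 4·R2.
R3 ← R3 / (-47/8).
R1 ← R1 − 3/8·R3.
R2 ← R2 + 3/4·R3.
Row 4 reduces to 0 = -1, a contradiction. The system is inconsistent.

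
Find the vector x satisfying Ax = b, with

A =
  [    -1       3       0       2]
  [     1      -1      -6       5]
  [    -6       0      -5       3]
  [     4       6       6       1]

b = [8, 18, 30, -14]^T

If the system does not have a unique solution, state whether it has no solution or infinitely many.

x_1 = -3, x_2 = -1, x_3 = 0, x_4 = 4

Row-reduce the augmented matrix:
R1 ← R1 / (-1).
R2 ← R2 − 1·R1.
R3 ← R3 + 6·R1.
R4 ← R4 − 4·R1.
R2 ← R2 / (2).
R1 ← R1 + 3·R2.
R3 ← R3 + 18·R2.
R4 ← R4 − 18·R2.
R3 ← R3 / (-59).
R1 ← R1 + 9·R3.
R2 ← R2 + 3·R3.
R4 ← R4 − 60·R3.
R4 ← R4 / (54/59).
R1 ← R1 − 31/118·R4.
R2 ← R2 − 89/118·R4.
R3 ← R3 + 54/59·R4.
Reading off the reduced rows gives x_1 = -3, x_2 = -1, x_3 = 0, x_4 = 4.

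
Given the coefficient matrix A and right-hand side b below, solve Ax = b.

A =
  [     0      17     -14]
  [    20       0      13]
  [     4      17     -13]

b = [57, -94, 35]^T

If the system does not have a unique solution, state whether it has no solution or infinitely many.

x_1 = -6, x_2 = 5, x_3 = 2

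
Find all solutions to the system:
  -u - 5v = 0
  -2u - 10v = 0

infinitely many solutions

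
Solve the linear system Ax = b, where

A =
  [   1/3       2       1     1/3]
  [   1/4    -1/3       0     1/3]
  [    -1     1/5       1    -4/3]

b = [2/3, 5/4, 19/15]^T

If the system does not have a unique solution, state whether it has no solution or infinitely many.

infinitely many solutions

Row-reduce:
R1 ← R1 / (1/3).
R2 ← R2 − 1/4·R1.
R3 ← R3 + 1·R1.
R2 ← R2 / (-11/6).
R1 ← R1 − 6·R2.
R3 ← R3 − 31/5·R2.
R3 ← R3 / (161/110).
R1 ← R1 − 6/11·R3.
R2 ← R2 − 9/22·R3.
Rank is 3 with 4 unknowns, leaving x_4 free.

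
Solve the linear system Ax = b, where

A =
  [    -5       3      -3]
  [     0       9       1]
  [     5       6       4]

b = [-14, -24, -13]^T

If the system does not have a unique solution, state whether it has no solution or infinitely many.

Row-reduce:
R1 ← R1 / (-5).
R3 ← R3 − 5·R1.
R2 ← R2 / (9).
R1 ← R1 + 3/5·R2.
R3 ← R3 − 9·R2.
Row 3 reduces to 0 = -3, a contradiction. The system is inconsistent.

no solution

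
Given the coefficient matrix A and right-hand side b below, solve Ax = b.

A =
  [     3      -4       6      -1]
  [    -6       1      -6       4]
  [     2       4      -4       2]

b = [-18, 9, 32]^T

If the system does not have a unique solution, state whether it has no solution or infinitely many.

Row-reduce:
R1 ← R1 / (3).
R2 ← R2 + 6·R1.
R3 ← R3 − 2·R1.
R2 ← R2 / (-7).
R1 ← R1 + 4/3·R2.
R3 ← R3 − 20/3·R2.
R3 ← R3 / (-16/7).
R1 ← R1 − 6/7·R3.
R2 ← R2 + 6/7·R3.
Rank is 3 with 4 unknowns, leaving x_4 free.

infinitely many solutions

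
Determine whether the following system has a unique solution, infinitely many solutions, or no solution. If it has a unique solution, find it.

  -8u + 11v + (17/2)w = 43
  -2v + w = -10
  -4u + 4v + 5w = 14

infinitely many solutions

Row-reduce:
R1 ← R1 / (-8).
R3 ← R3 + 4·R1.
R2 ← R2 / (-2).
R1 ← R1 + 11/8·R2.
R3 ← R3 + 3/2·R2.
Rank is 2 with 3 unknowns, leaving w free.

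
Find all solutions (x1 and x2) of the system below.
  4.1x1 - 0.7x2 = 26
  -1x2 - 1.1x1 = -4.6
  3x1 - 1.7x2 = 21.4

x1 = 6, x2 = -2

Row-reduce the augmented matrix:
R1 ← R1 / (41/10).
R2 ← R2 + 11/10·R1.
R3 ← R3 − 3·R1.
R2 ← R2 / (-487/410).
R1 ← R1 + 7/41·R2.
R3 ← R3 + 487/410·R2.
R3 reduces to 0 = 0, so the extra equation is consistent.
Reading off the reduced rows gives x1 = 6, x2 = -2.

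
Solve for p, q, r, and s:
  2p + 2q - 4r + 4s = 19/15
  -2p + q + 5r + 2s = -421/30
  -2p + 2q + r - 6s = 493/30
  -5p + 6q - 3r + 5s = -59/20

Row-reduce the augmented matrix:
R1 ← R1 / (2).
R2 ← R2 + 2·R1.
R3 ← R3 + 2·R1.
R4 ← R4 + 5·R1.
R2 ← R2 / (3).
R1 ← R1 − 1·R2.
R3 ← R3 − 4·R2.
R4 ← R4 − 11·R2.
R3 ← R3 / (-13/3).
R1 ← R1 + 7/3·R3.
R2 ← R2 − 1/3·R3.
R4 ← R4 + 50/3·R3.
R4 ← R4 / (409/13).
R1 ← R1 − 70/13·R4.
R2 ← R2 − 16/13·R4.
R3 ← R3 − 30/13·R4.
Reading off the reduced rows gives p = 1, q = 9/5, r = -5/3, s = -11/4.

p = 1, q = 9/5, r = -5/3, s = -11/4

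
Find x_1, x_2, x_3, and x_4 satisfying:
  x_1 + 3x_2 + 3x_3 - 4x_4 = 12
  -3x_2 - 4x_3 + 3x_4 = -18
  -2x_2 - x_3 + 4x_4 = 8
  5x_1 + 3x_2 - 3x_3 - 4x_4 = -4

x_1 = 5, x_2 = 3, x_3 = 6, x_4 = 5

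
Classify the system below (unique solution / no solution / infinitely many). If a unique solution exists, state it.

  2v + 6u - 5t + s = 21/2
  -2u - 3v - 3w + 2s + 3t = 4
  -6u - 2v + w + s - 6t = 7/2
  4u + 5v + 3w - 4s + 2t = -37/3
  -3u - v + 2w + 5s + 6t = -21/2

Row-reduce the augmented matrix:
R1 ← R1 / (6).
R2 ← R2 + 2·R1.
R3 ← R3 + 6·R1.
R4 ← R4 − 4·R1.
R5 ← R5 + 3·R1.
R2 ← R2 / (-7/3).
R1 ← R1 − 1/3·R2.
R4 ← R4 − 11/3·R2.
R1 ← R1 + 3/7·R3.
R2 ← R2 − 9/7·R3.
R4 ← R4 + 12/7·R3.
R5 ← R5 − 2·R3.
R4 ← R4 / (17/7).
R1 ← R1 − 19/14·R4.
R2 ← R2 + 25/7·R4.
R3 ← R3 − 2·R4.
R5 ← R5 − 3/2·R4.
R5 ← R5 / (1107/34).
R1 ← R1 − 35/34·R5.
R2 ← R2 + 55/17·R5.
R3 ← R3 + 27/17·R5.
R4 ← R4 + 80/17·R5.
Reading off the reduced rows gives u = 1, v = -4/3, w = -5/3, s = 1/2, t = -4/3.

u = 1, v = -4/3, w = -5/3, s = 1/2, t = -4/3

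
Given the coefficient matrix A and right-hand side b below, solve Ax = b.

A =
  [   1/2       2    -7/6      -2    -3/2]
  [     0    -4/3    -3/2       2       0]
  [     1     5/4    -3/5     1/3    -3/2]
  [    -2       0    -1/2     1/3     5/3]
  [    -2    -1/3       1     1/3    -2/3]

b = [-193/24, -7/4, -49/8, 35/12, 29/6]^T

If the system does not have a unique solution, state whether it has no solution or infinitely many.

Row-reduce the augmented matrix:
R1 ← R1 / (1/2).
R3 ← R3 − 1·R1.
R4 ← R4 + 2·R1.
R5 ← R5 + 2·R1.
R2 ← R2 / (-4/3).
R1 ← R1 − 4·R2.
R3 ← R3 + 11/4·R2.
R4 ← R4 − 8·R2.
R5 ← R5 − 23/3·R2.
R3 ← R3 / (2317/480).
R1 ← R1 + 41/6·R3.
R2 ← R2 − 9/8·R3.
R4 ← R4 + 85/6·R3.
R5 ← R5 + 295/24·R3.
R4 ← R4 / (11457/2317).
R1 ← R1 − 15952/6951·R4.
R2 ← R2 + 3588/2317·R4.
R3 ← R3 − 100/2317·R4.
R5 ← R5 − 10111/2317·R4.
R5 ← R5 / (-99947/34371).
R1 ← R1 + 93683/103113·R5.
R2 ← R2 + 3758/11457·R5.
R3 ← R3 − 10660/34371·R5.
R4 ← R4 − 479/34371·R5.
Reading off the reduced rows gives x_1 = -5/4, x_2 = -3/2, x_3 = 5/2, x_4 = 0, x_5 = 1.

x_1 = -5/4, x_2 = -3/2, x_3 = 5/2, x_4 = 0, x_5 = 1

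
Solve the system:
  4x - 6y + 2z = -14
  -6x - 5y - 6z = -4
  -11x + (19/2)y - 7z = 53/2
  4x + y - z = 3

Row-reduce:
R1 ← R1 / (4).
R2 ← R2 + 6·R1.
R3 ← R3 + 11·R1.
R4 ← R4 − 4·R1.
R2 ← R2 / (-14).
R1 ← R1 + 3/2·R2.
R3 ← R3 + 7·R2.
R4 ← R4 − 7·R2.
Swap R3 and R4.
R3 ← R3 / (-9/2).
R1 ← R1 − 23/28·R3.
R2 ← R2 − 3/14·R3.
Row 4 reduces to 0 = 1/2, a contradiction. The system is inconsistent.

no solution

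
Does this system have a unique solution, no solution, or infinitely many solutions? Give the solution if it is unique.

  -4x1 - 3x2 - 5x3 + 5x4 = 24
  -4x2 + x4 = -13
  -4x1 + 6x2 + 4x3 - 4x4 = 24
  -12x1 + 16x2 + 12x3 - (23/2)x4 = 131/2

infinitely many solutions

Row-reduce:
R1 ← R1 / (-4).
R3 ← R3 + 4·R1.
R4 ← R4 + 12·R1.
R2 ← R2 / (-4).
R1 ← R1 − 3/4·R2.
R3 ← R3 − 9·R2.
R4 ← R4 − 25·R2.
R3 ← R3 / (9).
R1 ← R1 − 5/4·R3.
R4 ← R4 − 27·R3.
Rank is 3 with 4 unknowns, leaving x4 free.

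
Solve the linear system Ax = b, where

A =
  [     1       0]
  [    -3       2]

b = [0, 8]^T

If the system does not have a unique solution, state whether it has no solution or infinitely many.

x_1 = 0, x_2 = 4

Row-reduce the augmented matrix:
R2 ← R2 + 3·R1.
R2 ← R2 / (2).
Reading off the reduced rows gives x_1 = 0, x_2 = 4.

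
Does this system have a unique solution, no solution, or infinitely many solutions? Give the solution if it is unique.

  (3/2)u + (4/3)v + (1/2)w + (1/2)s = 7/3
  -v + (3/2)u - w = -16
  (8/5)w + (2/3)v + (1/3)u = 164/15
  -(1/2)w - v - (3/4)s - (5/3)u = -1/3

u = -4, v = 4, w = 6, s = 0

Row-reduce the augmented matrix:
R1 ← R1 / (3/2).
R2 ← R2 − 3/2·R1.
R3 ← R3 − 1/3·R1.
R4 ← R4 + 5/3·R1.
R2 ← R2 / (-7/3).
R1 ← R1 − 8/9·R2.
R3 ← R3 − 10/27·R2.
R4 ← R4 − 13/27·R2.
R3 ← R3 / (394/315).
R1 ← R1 + 5/21·R3.
R2 ← R2 − 9/14·R3.
R4 ← R4 + 16/63·R3.
R4 ← R4 / (-265/788).
R1 ← R1 − 21/197·R4.
R2 ← R2 − 123/394·R4.
R3 ← R3 + 30/197·R4.
Reading off the reduced rows gives u = -4, v = 4, w = 6, s = 0.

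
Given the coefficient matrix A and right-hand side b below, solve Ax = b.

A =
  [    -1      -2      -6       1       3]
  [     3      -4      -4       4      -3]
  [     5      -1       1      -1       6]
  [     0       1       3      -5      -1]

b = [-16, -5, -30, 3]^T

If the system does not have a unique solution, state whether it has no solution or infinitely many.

infinitely many solutions

Row-reduce:
R1 ← R1 / (-1).
R2 ← R2 − 3·R1.
R3 ← R3 − 5·R1.
R2 ← R2 / (-10).
R1 ← R1 − 2·R2.
R3 ← R3 + 11·R2.
R4 ← R4 − 1·R2.
R3 ← R3 / (-24/5).
R1 ← R1 − 8/5·R3.
R2 ← R2 − 11/5·R3.
R4 ← R4 − 4/5·R3.
R4 ← R4 / (-59/12).
R1 ← R1 + 5/6·R4.
R2 ← R2 + 115/48·R4.
R3 ← R3 − 37/48·R4.
Rank is 4 with 5 unknowns, leaving x_5 free.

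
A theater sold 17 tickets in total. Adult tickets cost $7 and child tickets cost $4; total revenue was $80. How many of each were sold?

adult tickets: 4, child tickets: 13

Let a = adult tickets, c = child tickets.
  a + c = 17
  7a + 4c = 80
From equation 1: a = 17 − c.
Substitute into equation 2 and solve: c = 13.
Then a = 4.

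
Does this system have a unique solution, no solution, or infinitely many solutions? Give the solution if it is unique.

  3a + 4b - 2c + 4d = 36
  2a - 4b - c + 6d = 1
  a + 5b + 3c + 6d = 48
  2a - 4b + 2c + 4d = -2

a = 2, b = 5, c = 1, d = 3

Row-reduce the augmented matrix:
R1 ← R1 / (3).
R2 ← R2 − 2·R1.
R3 ← R3 − 1·R1.
R4 ← R4 − 2·R1.
R2 ← R2 / (-20/3).
R1 ← R1 − 4/3·R2.
R3 ← R3 − 11/3·R2.
R4 ← R4 + 20/3·R2.
R3 ← R3 / (77/20).
R1 ← R1 + 3/5·R3.
R2 ← R2 + 1/20·R3.
R4 ← R4 − 3·R3.
R4 ← R4 / (-544/77).
R1 ← R1 − 232/77·R4.
R2 ← R2 + 32/77·R4.
R3 ← R3 − 130/77·R4.
Reading off the reduced rows gives a = 2, b = 5, c = 1, d = 3.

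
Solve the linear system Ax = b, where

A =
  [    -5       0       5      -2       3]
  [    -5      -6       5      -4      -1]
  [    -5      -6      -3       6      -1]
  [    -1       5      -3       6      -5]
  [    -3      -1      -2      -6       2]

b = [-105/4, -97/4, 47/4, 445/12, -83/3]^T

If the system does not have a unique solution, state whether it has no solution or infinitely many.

x_1 = 3/2, x_2 = 2/3, x_3 = -3/4, x_4 = 3, x_5 = -3

Row-reduce the augmented matrix:
R1 ← R1 / (-5).
R2 ← R2 + 5·R1.
R3 ← R3 + 5·R1.
R4 ← R4 + 1·R1.
R5 ← R5 + 3·R1.
R2 ← R2 / (-6).
R3 ← R3 + 6·R2.
R4 ← R4 − 5·R2.
R5 ← R5 + 1·R2.
R3 ← R3 / (-8).
R1 ← R1 + 1·R3.
R4 ← R4 + 4·R3.
R5 ← R5 + 5·R3.
R4 ← R4 / (-4/15).
R1 ← R1 + 17/20·R4.
R2 ← R2 − 1/3·R4.
R3 ← R3 + 5/4·R4.
R5 ← R5 + 643/60·R4.
R5 ← R5 / (2879/8).
R1 ← R1 − 223/8·R5.
R2 ← R2 + 21/2·R5.
R3 ← R3 − 335/8·R5.
R4 ← R4 − 67/2·R5.
Reading off the reduced rows gives x_1 = 3/2, x_2 = 2/3, x_3 = -3/4, x_4 = 3, x_5 = -3.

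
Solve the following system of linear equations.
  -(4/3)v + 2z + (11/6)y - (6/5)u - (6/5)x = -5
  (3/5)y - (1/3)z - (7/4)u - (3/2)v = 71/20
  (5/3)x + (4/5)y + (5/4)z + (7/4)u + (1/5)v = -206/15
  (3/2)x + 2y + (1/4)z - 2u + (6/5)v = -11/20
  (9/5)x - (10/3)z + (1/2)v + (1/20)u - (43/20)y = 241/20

no solution

Row-reduce:
R1 ← R1 / (-6/5).
R3 ← R3 − 5/3·R1.
R4 ← R4 − 3/2·R1.
R5 ← R5 − 9/5·R1.
R2 ← R2 / (3/5).
R1 ← R1 + 55/36·R2.
R3 ← R3 − 1807/540·R2.
R4 ← R4 − 103/24·R2.
R5 ← R5 − 3/5·R2.
R3 ← R3 / (2861/486).
R1 ← R1 + 815/324·R3.
R2 ← R2 + 5/9·R3.
R4 ← R4 − 1109/216·R3.
R4 ← R4 / (79169/183104).
R1 ← R1 − 68667/91552·R4.
R2 ← R2 + 45495/22888·R4.
R3 ← R3 − 38271/22888·R4.
Row 5 reduces to 0 = 1, a contradiction. The system is inconsistent.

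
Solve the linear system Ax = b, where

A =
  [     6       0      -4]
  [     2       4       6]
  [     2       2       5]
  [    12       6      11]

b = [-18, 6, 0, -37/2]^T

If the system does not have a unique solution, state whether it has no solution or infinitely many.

Row-reduce:
R1 ← R1 / (6).
R2 ← R2 − 2·R1.
R3 ← R3 − 2·R1.
R4 ← R4 − 12·R1.
R2 ← R2 / (4).
R3 ← R3 − 2·R2.
R4 ← R4 − 6·R2.
R3 ← R3 / (8/3).
R1 ← R1 + 2/3·R3.
R2 ← R2 − 11/6·R3.
R4 ← R4 − 8·R3.
Row 4 reduces to 0 = -1/2, a contradiction. The system is inconsistent.

no solution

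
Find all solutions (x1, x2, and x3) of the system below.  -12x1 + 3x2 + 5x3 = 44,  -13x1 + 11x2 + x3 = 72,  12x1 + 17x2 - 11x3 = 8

x1 = -4, x2 = 2, x3 = -2

Row-reduce the augmented matrix:
R1 ← R1 / (-12).
R2 ← R2 + 13·R1.
R3 ← R3 − 12·R1.
R2 ← R2 / (31/4).
R1 ← R1 + 1/4·R2.
R3 ← R3 − 20·R2.
R3 ← R3 / (502/93).
R1 ← R1 + 52/93·R3.
R2 ← R2 + 53/93·R3.
Reading off the reduced rows gives x1 = -4, x2 = 2, x3 = -2.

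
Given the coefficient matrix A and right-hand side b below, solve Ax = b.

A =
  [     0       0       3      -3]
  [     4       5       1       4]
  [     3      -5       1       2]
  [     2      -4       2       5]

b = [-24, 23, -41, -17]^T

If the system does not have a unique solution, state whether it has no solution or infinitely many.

x_1 = -6, x_2 = 6, x_3 = -3, x_4 = 5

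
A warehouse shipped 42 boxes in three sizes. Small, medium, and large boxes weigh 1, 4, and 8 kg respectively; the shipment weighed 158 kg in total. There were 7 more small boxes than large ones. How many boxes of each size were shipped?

small boxes: 18, medium boxes: 13, large boxes: 11

Let s = small boxes, m = medium boxes, l = large boxes.
  s + m + l = 42
  s + 4m + 8l = 158
  s - l = 7
Row-reduce the augmented matrix:
R2 ← R2 − 1·R1.
R3 ← R3 − 1·R1.
R2 ← R2 / (3).
R1 ← R1 − 1·R2.
R3 ← R3 + 1·R2.
R3 ← R3 / (1/3).
R1 ← R1 + 4/3·R3.
R2 ← R2 − 7/3·R3.
Reading off the reduced rows gives s = 18, m = 13, l = 11.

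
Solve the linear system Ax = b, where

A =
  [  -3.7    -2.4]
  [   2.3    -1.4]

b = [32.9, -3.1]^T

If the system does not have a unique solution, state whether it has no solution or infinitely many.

x_1 = -5, x_2 = -6

Row-reduce the augmented matrix:
R1 ← R1 / (-37/10).
R2 ← R2 − 23/10·R1.
R2 ← R2 / (-107/37).
R1 ← R1 − 24/37·R2.
Reading off the reduced rows gives x_1 = -5, x_2 = -6.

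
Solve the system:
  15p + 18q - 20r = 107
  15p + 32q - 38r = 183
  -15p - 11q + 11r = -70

Row-reduce:
R1 ← R1 / (15).
R2 ← R2 − 15·R1.
R3 ← R3 + 15·R1.
R2 ← R2 / (14).
R1 ← R1 − 6/5·R2.
R3 ← R3 − 7·R2.
Row 3 reduces to 0 = -1, a contradiction. The system is inconsistent.

no solution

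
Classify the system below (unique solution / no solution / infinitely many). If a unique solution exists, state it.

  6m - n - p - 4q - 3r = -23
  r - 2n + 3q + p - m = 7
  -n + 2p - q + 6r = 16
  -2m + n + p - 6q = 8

infinitely many solutions

Row-reduce:
R1 ← R1 / (6).
R2 ← R2 + 1·R1.
R4 ← R4 + 2·R1.
R2 ← R2 / (-13/6).
R1 ← R1 + 1/6·R2.
R3 ← R3 + 1·R2.
R4 ← R4 − 2/3·R2.
R3 ← R3 / (21/13).
R1 ← R1 + 3/13·R3.
R2 ← R2 + 5/13·R3.
R4 ← R4 − 12/13·R3.
R4 ← R4 / (-38/7).
R1 ← R1 + 8/7·R4.
R2 ← R2 + 11/7·R4.
R3 ← R3 + 9/7·R4.
Rank is 4 with 5 unknowns, leaving r free.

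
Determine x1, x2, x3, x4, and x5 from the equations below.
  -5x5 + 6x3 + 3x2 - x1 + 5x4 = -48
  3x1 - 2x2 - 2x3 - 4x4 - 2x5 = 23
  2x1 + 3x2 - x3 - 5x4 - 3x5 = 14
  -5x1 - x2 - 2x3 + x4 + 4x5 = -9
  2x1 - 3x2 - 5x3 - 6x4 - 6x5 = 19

x1 = 5, x2 = 0, x3 = -3, x4 = -2, x5 = 3

Row-reduce the augmented matrix:
R1 ← R1 / (-1).
R2 ← R2 − 3·R1.
R3 ← R3 − 2·R1.
R4 ← R4 + 5·R1.
R5 ← R5 − 2·R1.
R2 ← R2 / (7).
R1 ← R1 + 3·R2.
R3 ← R3 − 9·R2.
R4 ← R4 + 16·R2.
R5 ← R5 − 3·R2.
R3 ← R3 / (-67/7).
R1 ← R1 − 6/7·R3.
R2 ← R2 − 16/7·R3.
R4 ← R4 − 32/7·R3.
R5 ← R5 − 1/7·R3.
R4 ← R4 / (-216/67).
R1 ← R1 + 74/67·R4.
R2 ← R2 + 41/67·R4.
R3 ← R3 − 64/67·R4.
R5 ← R5 + 57/67·R4.
R5 ← R5 / (-511/72).
R1 ← R1 − 47/108·R5.
R2 ← R2 − 163/216·R5.
R3 ← R3 + 70/27·R5.
R4 ← R4 − 377/216·R5.
Reading off the reduced rows gives x1 = 5, x2 = 0, x3 = -3, x4 = -2, x5 = 3.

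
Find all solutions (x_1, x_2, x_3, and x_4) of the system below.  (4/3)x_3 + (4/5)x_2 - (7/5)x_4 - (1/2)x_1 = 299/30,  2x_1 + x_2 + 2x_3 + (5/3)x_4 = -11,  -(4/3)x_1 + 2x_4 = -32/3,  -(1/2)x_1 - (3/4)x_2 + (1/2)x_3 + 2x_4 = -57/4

Row-reduce the augmented matrix:
R1 ← R1 / (-1/2).
R2 ← R2 − 2·R1.
R3 ← R3 + 4/3·R1.
R4 ← R4 + 1/2·R1.
R2 ← R2 / (21/5).
R1 ← R1 + 8/5·R2.
R3 ← R3 + 32/15·R2.
R4 ← R4 + 31/20·R2.
R3 ← R3 / (32/189).
R1 ← R1 − 8/63·R3.
R2 ← R2 − 110/63·R3.
R4 ← R4 − 118/63·R3.
R4 ← R4 / (-315/8).
R1 ← R1 + 3/2·R4.
R2 ← R2 + 947/24·R4.
R3 ← R3 − 353/16·R4.
Reading off the reduced rows gives x_1 = -1, x_2 = 3, x_3 = -1, x_4 = -6.

x_1 = -1, x_2 = 3, x_3 = -1, x_4 = -6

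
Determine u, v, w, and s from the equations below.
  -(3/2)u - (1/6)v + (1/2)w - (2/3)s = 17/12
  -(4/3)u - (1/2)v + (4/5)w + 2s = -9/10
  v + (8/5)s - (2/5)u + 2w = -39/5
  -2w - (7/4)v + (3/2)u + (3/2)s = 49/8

u = -3/4, v = -3, w = -7/4, s = -1

Row-reduce the augmented matrix:
R1 ← R1 / (-3/2).
R2 ← R2 + 4/3·R1.
R3 ← R3 + 2/5·R1.
R4 ← R4 − 3/2·R1.
R2 ← R2 / (-19/54).
R1 ← R1 − 1/9·R2.
R3 ← R3 − 47/45·R2.
R4 ← R4 + 23/12·R2.
R3 ← R3 / (1388/475).
R1 ← R1 + 21/95·R3.
R2 ← R2 + 96/95·R3.
R4 ← R4 + 653/190·R3.
R4 ← R4 / (-745/347).
R1 ← R1 − 687/347·R4.
R2 ← R2 + 1420/347·R4.
R3 ← R3 − 1125/347·R4.
Reading off the reduced rows gives u = -3/4, v = -3, w = -7/4, s = -1.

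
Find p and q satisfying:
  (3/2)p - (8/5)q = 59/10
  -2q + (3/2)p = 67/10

p = 9/5, q = -2

Row-reduce the augmented matrix:
R1 ← R1 / (3/2).
R2 ← R2 − 3/2·R1.
R2 ← R2 / (-2/5).
R1 ← R1 + 16/15·R2.
Reading off the reduced rows gives p = 9/5, q = -2.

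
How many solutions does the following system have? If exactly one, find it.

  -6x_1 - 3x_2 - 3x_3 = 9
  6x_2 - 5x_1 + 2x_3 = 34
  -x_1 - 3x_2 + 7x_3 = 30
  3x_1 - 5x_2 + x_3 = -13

no solution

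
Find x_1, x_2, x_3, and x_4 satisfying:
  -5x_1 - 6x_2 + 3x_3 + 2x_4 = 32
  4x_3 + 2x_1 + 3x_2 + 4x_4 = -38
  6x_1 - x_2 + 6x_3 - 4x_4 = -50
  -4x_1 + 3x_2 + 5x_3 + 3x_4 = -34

x_1 = -2, x_2 = -6, x_3 = -6, x_4 = 2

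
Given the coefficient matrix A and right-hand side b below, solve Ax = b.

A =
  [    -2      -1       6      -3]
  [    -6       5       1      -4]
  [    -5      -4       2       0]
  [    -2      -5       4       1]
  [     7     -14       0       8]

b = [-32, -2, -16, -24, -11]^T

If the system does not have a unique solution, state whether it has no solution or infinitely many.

no solution

Row-reduce:
R1 ← R1 / (-2).
R2 ← R2 + 6·R1.
R3 ← R3 + 5·R1.
R4 ← R4 + 2·R1.
R5 ← R5 − 7·R1.
R2 ← R2 / (8).
R1 ← R1 − 1/2·R2.
R3 ← R3 + 3/2·R2.
R4 ← R4 + 4·R2.
R5 ← R5 + 35/2·R2.
R3 ← R3 / (-259/16).
R1 ← R1 + 31/16·R3.
R2 ← R2 + 17/8·R3.
R4 ← R4 + 21/2·R3.
R5 ← R5 + 259/16·R3.
R4 ← R4 / (38/37).
R1 ← R1 − 46/259·R4.
R2 ← R2 + 125/259·R4.
R3 ← R3 + 135/259·R4.
Row 5 reduces to 0 = 1, a contradiction. The system is inconsistent.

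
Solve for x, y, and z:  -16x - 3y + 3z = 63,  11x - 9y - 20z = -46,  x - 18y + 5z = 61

x = -3, y = -3, z = 2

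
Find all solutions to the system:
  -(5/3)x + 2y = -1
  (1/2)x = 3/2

x = 3, y = 2

Row-reduce the augmented matrix:
R1 ← R1 / (-5/3).
R2 ← R2 − 1/2·R1.
R2 ← R2 / (3/5).
R1 ← R1 + 6/5·R2.
Reading off the reduced rows gives x = 3, y = 2.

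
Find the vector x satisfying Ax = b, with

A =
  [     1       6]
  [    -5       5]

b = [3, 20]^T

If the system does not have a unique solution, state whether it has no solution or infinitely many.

From equation 1: x_1 = 3 − 6·x_2.
Substitute into equation 2 and solve: x_2 = 1.
Then x_1 = -3.

x_1 = -3, x_2 = 1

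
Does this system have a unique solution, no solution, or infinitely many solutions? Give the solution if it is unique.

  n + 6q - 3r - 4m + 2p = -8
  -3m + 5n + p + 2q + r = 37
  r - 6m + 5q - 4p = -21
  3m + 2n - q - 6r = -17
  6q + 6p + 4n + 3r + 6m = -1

m = -5, n = 5, p = 6, q = -6, r = 3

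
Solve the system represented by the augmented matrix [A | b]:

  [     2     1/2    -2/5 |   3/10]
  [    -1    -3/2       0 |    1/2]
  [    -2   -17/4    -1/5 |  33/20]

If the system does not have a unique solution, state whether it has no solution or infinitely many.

infinitely many solutions

Row-reduce:
R1 ← R1 / (2).
R2 ← R2 + 1·R1.
R3 ← R3 + 2·R1.
R2 ← R2 / (-5/4).
R1 ← R1 − 1/4·R2.
R3 ← R3 + 15/4·R2.
Rank is 2 with 3 unknowns, leaving x_3 free.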